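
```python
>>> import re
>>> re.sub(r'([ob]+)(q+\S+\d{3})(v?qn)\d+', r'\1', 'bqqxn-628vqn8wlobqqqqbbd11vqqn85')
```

'bwlobqqqqbbd11vqqn85'

Each match is replaced using the text its own group 1 captured.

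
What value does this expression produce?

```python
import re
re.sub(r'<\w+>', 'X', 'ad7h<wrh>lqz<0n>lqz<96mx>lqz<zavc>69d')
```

'ad7hXlqzXlqzXlqzX69d'

Every occurrence is swapped for 'X'.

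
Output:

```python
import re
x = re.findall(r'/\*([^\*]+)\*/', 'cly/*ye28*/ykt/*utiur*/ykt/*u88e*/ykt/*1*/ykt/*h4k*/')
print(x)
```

Scanning left to right: at [3:11] match '/*ye28*/', group 1 = 'ye28'; at [14:23] match '/*utiur*/', group 1 = 'utiur'; at [26:34] match '/*u88e*/', group 1 = 'u88e'; at [37:42] match '/*1*/', group 1 = '1'; at [45:52] match '/*h4k*/', group 1 = 'h4k'.
With a single group, `findall` returns only what that group captured — 5 items.

['ye28', 'utiur', 'u88e', '1', 'h4k']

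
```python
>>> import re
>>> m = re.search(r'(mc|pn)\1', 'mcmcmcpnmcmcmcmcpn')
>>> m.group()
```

'mcmc'

A backreference is literal: `\1` must see the identical characters the first group matched.
`re.search` tries every starting position until one works.
The match spans [0:4] → 'mcmc'.
Captured: group 1 = 'mc'.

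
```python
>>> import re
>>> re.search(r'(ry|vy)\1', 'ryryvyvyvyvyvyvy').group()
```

`\1` has to match the exact text group 1 already captured.
`search` walks the string left to right and returns the first match it finds.
The match spans [0:4] → 'ryry'.
Captured: group 1 = 'ry'.

'ryry'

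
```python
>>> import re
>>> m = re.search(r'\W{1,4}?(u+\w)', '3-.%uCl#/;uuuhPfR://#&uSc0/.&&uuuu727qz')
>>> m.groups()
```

('uC',)

The pattern matches 1 to 4 of a non-word character (lazy); then one or more of a literal 'u', then a word character (captured).
Unlike `match`, `search` isn't anchored — it looks for the pattern anywhere in the string.
The match spans [1:6] → '-.%uC'.
Captured: group 1 = 'uC'.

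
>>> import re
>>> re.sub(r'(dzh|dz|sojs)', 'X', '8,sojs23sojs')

'8,X23X'

Every occurrence is swapped for 'X'.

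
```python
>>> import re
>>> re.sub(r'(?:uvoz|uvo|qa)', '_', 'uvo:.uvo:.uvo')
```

'_:._:._'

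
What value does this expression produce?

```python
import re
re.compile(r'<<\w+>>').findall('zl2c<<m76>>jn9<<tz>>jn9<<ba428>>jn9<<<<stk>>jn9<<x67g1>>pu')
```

['<<m76>>', '<<tz>>', '<<ba428>>', '<<stk>>', '<<x67g1>>']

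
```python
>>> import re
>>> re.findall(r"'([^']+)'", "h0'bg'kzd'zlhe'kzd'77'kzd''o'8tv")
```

['bg', 'zlhe', '77', 'o']

Scanning left to right: at [2:6] match "'bg'", group 1 = 'bg'; at [9:15] match "'zlhe'", group 1 = 'zlhe'; at [18:22] match "'77'", group 1 = '77'; at [26:29] match "'o'", group 1 = 'o'.
Because there's exactly one group, `findall` drops the full match and keeps group 1 from each hit.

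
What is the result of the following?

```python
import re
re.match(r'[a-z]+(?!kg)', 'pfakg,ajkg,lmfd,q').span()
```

(0, 5)

`match` is anchored at position 0; if the pattern doesn't fit there, it returns None.
The match spans [0:5] → 'pfakg'.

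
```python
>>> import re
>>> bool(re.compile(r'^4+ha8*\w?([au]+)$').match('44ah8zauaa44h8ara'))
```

False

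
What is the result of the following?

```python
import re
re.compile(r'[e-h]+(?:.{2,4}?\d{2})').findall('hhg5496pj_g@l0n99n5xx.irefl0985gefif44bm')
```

['hhg5496', 'g@l0n99', 'efl098', 'gefif44']

The pattern matches one or more of a character in [e-h]; then 2 to 4 of any character (lazy), then exactly 2 of a digit (non-capturing group).
With the lazy modifier that quantifier settles for the fewest repetitions that let the rest of the pattern succeed (the atoms after it are unaffected and can still be greedy).
Scanning left to right: at [0:7] → 'hhg5496'; at [10:17] → 'g@l0n99'; at [24:30] → 'efl098'; at [31:38] → 'gefif44'.
No capturing groups, so `findall` returns the 4 full match strings.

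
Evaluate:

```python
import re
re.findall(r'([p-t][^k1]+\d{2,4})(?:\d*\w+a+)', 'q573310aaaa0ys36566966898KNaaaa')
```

Because there's exactly one group, `findall` drops the full match and keeps group 1 from the one hit.

['q573310']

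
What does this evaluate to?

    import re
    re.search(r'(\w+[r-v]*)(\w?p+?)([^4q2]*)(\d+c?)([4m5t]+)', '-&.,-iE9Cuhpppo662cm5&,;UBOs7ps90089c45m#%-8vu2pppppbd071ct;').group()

The pattern matches one or more of a word character, then zero or more of a character in [r-v] (captured); then optionally a word character, then one or more of the literal 'p' (lazy) (captured); then zero or more of any character except [4q2] (captured); then one or more of a digit, then optionally a literal 'c' (captured); then one or more of one of [4m5t] (captured).
`re.search` tries every starting position until one works.
The match spans [5:21] → 'iE9Cuhpppo662cm5'.
Captured: group 1 = 'iE9Cuhpp', group 2 = 'p', group 3 = 'o66', group 4 = '2c', group 5 = 'm5'.

'iE9Cuhpppo662cm5'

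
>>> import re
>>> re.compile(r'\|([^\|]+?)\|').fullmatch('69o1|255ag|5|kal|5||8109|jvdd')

None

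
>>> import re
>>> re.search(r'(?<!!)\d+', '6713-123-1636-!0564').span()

(0, 4)

Because the assertion is negative and zero-width, positions next to the forbidden text are skipped.
The match spans [0:4] → '6713'.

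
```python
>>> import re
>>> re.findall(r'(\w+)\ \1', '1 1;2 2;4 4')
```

['1', '2', '4']

After group 1 captures some text, `\1` only succeeds where that same text appears again.
Walking the string: at [0:3] match '1 1', group 1 = '1'; at [4:7] match '2 2', group 1 = '2'; at [8:11] match '4 4', group 1 = '4'.
Because there's exactly one group, `findall` drops the full match and keeps group 1 from each hit.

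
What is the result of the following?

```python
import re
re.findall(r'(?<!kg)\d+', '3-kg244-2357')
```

['3', '44', '2357']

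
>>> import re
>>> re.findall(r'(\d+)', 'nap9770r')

['9770']

This matches one or more of a digit (captured).
Walking the string: at [3:7] match '9770', group 1 = '9770'.
With a single group, `findall` returns only what that group captured — 1 item.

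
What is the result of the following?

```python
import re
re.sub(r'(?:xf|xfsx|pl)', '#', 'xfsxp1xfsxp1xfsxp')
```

Alternation isn't longest-match — the leftmost alternative that fits at this position is chosen.
Matches: at [0:2] → 'xf'; at [6:8] → 'xf'; at [12:14] → 'xf'.
Each match is replaced by '#'.

'#sxp1#sxp1#sxp'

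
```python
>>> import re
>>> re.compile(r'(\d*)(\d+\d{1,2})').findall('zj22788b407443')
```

[('227', '88'), ('4074', '43')]

The pattern matches zero or more of a digit (captured); then one or more of a digit, then 1 to 2 of a digit (captured).
Walking the string: at [2:7] match '22788', groups = ('227', '88'); at [8:14] match '407443', groups = ('4074', '43').
`findall` packs the 2 group values into a tuple for every match.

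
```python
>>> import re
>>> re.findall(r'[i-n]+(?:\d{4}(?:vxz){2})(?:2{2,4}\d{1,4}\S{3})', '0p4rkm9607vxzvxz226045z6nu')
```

This matches one or more of a character in [i-n]; then exactly 4 of a digit, then the literal 'vxz' repeated 2 times (non-capturing group); then 2 to 4 of a literal '2', then 1 to 4 of a digit, then exactly 3 of a non-whitespace character (non-capturing group).
Scanning left to right: at [4:25] → 'km9607vxzvxz226045z6n'.
No capturing groups, so `findall` returns the 1 full match string.

['km9607vxzvxz226045z6n']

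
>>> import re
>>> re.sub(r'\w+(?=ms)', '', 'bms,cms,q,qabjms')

'ms,ms,q,ms'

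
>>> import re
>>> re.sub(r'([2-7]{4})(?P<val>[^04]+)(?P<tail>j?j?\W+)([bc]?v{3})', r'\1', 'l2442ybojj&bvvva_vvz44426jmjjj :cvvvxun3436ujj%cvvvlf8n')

'l2442a_vvz4442xun3436lf8n'

Pattern: exactly 4 of a character in [2-7] (captured); then one or more of any character except [04] (captured as 'val'); then optionally the literal 'j', then optionally a literal 'j', then one or more of a non-word character (captured as 'tail'); then optionally one of [bc], then exactly 3 of a literal 'v' (captured).
Matches: at [1:15] → '2442ybojj&bvvv'; at [20:36] → '44426jmjjj :cvvv'; at [39:51] → '3436ujj%cvvv'.
Each match is replaced using the text its own group 1 captured.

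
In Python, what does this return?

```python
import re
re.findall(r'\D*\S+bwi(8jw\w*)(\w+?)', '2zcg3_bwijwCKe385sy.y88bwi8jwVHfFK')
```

[('8jwVHfF', 'K')]

Multiple groups make `findall` return tuples — one 2-tuple for the one match.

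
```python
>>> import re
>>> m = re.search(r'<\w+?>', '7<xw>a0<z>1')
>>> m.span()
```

`re.search` scans for the first position where the pattern succeeds.
The match spans [1:5] → '<xw>'.

(1, 5)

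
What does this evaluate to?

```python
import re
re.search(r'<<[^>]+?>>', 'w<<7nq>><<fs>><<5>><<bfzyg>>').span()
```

(1, 8)

`re.search` tries every starting position until one works.
The match spans [1:8] → '<<7nq>>'.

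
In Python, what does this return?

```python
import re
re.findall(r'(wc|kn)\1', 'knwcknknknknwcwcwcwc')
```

['kn', 'kn', 'wc', 'wc']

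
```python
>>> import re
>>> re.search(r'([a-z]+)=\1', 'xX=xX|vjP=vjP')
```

A backreference is literal: `\1` must see the identical characters the first group matched.
Here no position works, so the call returns None.

None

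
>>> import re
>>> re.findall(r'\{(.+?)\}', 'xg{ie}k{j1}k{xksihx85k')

['ie', 'j1']

With the lazy modifier that quantifier settles for the fewest repetitions that let the rest of the pattern succeed (the atoms after it are unaffected and can still be greedy).
Scanning left to right: at [2:6] match '{ie}', group 1 = 'ie'; at [7:11] match '{j1}', group 1 = 'j1'.
With a single group, `findall` returns only what that group captured — 2 items.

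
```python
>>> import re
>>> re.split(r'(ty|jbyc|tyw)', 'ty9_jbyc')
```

['', 'ty', '9_', 'jbyc', '']

`re.split` interleaves the captured-group text with the surrounding fragments.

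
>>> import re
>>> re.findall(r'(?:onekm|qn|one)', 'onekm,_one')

['onekm', 'one']

Alternation tries branches left to right and keeps the first one that lets the overall match succeed at that position.
Matches: at [0:5] → 'onekm'; at [7:10] → 'one'.
With no groups in the pattern, `findall` gives back each whole match — 2 here.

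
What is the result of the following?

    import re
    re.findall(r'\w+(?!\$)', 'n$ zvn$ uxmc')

['zv', 'uxmc']

`(?!…)`/`(?<!…)` only lets a position through if the neighbouring text does NOT match; no characters are consumed.
Walking the string: at [3:5] → 'zv'; at [8:12] → 'uxmc'.
No capturing groups, so `findall` returns the 2 full match strings.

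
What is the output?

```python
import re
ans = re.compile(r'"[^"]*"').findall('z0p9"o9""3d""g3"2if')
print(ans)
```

['"o9"', '"3d"', '"g3"']

Walking the string: at [4:8] → '"o9"'; at [8:12] → '"3d"'; at [12:16] → '"g3"'.
Since nothing is captured, `findall` lists the 3 matched substrings directly.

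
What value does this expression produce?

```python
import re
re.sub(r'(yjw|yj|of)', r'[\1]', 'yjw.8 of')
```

'[yjw].8 [of]'

Alternation isn't longest-match — the leftmost alternative that fits at this position is chosen.
Matches: at [0:3] → 'yjw'; at [6:8] → 'of'.
Each match is replaced using the text its own group 1 captured.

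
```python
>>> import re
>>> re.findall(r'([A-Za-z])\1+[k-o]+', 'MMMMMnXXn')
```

['M', 'X']

After group 1 captures some text, `\1` only succeeds where that same text appears again.
Matches: at [0:6] match 'MMMMMn', group 1 = 'M'; at [6:9] match 'XXn', group 1 = 'X'.
Because there's exactly one group, `findall` drops the full match and keeps group 1 from each hit.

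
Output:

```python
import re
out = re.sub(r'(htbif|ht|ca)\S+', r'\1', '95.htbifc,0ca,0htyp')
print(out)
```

Branches in `(...|...)` are attempted left-to-right; the first branch that allows the whole pattern to succeed is taken.
Matches: at [3:19] → 'htbifc,0ca,0htyp'.
`\1` in the replacement pulls in group 1's text for each match.

95.htbif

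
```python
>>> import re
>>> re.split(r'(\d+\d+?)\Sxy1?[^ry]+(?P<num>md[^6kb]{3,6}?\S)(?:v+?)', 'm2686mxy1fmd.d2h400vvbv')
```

A non-greedy quantifier consumes as few characters as it can — just enough that the remainder of the pattern still matches from where it stops; whatever follows it matches normally.
With a capturing group present, the delimiter's captured portion is kept in the result list.

['m', '2686', 'md.d2h400', 'vbv']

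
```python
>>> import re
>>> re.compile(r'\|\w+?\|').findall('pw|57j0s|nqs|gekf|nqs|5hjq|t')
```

['|57j0s|', '|gekf|', '|5hjq|']

Walking the string: at [2:9] → '|57j0s|'; at [12:18] → '|gekf|'; at [21:27] → '|5hjq|'.
No capturing groups, so `findall` returns the 3 full match strings.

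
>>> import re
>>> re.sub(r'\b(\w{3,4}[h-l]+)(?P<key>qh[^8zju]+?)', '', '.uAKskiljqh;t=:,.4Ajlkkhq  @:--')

A `+?`/`*?`/`{m,n}?` starts at its minimum and grows only as far as needed for what follows to match.
`sub` substitutes '' at each match site.

'.t=:,.4Ajlkkhq  @:--'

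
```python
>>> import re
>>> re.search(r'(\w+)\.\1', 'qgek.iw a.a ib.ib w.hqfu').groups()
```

('a',)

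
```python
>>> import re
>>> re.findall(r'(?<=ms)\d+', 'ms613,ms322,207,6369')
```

The positive lookaround only admits positions where the adjacent text matches; those characters stay outside the span.
Matches: at [2:5] → '613'; at [8:11] → '322'.
No capturing groups, so `findall` returns the 2 full match strings.

['613', '322']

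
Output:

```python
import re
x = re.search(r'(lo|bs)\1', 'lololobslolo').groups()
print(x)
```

('lo',)

The match spans [0:4] → 'lolo'.
Captured: group 1 = 'lo'.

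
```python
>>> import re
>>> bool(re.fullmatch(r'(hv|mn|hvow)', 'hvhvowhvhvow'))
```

False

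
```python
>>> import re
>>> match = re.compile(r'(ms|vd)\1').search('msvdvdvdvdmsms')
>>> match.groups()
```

The match spans [2:6] → 'vdvd'.
Captured: group 1 = 'vd'.

('vd',)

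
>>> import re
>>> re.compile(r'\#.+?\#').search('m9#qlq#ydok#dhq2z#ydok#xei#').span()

(2, 7)

The match spans [2:7] → '#qlq#'.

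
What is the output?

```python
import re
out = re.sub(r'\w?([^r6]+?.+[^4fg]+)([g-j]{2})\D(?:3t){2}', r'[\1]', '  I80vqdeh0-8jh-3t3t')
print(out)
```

Each match is replaced using the text its own group 1 captured.

[  I80vqdeh0-8]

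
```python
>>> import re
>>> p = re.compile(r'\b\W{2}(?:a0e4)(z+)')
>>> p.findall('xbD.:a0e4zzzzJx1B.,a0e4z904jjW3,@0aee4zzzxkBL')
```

This matches a word boundary (`\b`, zero-width); then exactly 2 of a non-word character; then the literal 'a0e', then a literal '4' (non-capturing group); then one or more of a literal 'z' (captured).
Matches: at [3:13] match '.:a0e4zzzz', group 1 = 'zzzz'; at [17:24] match '.,a0e4z', group 1 = 'z'.
Because there's exactly one group, `findall` drops the full match and keeps group 1 from each hit.

['zzzz', 'z']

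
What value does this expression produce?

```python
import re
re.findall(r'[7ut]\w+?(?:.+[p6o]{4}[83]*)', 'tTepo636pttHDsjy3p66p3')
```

Pattern: one of [7ut], then one or more of a word character (lazy); then one or more of any character, then exactly 4 of one of [p6o], then zero or more of one of [83] (non-capturing group).
Scanning left to right: at [0:22] → 'tTepo636pttHDsjy3p66p3'.
No capturing groups, so `findall` returns the 1 full match string.

['tTepo636pttHDsjy3p66p3']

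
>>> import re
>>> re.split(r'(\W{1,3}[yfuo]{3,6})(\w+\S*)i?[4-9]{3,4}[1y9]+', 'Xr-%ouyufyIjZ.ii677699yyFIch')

The pattern matches 1 to 3 of a non-word character, then 3 to 6 of one of [yfuo] (captured); then one or more of a word character, then zero or more of a non-whitespace character (captured); then optionally the literal 'i', then 3 to 4 of a character in [4-9], then one or more of one of [1y9].
Matches to split on: at [2:24] → '-%ouyufyIjZ.ii677699yy'.
Because the pattern has a capturing group, `split` also inserts each captured text between the pieces.

['Xr', '-%ouyufy', 'IjZ.ii677', 'FIch']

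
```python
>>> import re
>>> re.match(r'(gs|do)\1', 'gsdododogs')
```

`re.match` won't scan ahead — the pattern has to work from the very first character.
Here the string doesn't start with a match, so the call returns None.

None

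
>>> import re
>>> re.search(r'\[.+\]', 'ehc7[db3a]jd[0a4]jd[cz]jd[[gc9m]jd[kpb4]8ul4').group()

'[db3a]jd[0a4]jd[cz]jd[[gc9m]jd[kpb4]'

`re.search` scans for the first position where the pattern succeeds.
The match spans [4:40] → '[db3a]jd[0a4]jd[cz]jd[[gc9m]jd[kpb4]'.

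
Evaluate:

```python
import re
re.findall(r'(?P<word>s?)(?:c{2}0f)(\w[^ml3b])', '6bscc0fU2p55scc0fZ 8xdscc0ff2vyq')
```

This matches optionally a literal 's' (captured as 'word'); then exactly 2 of the literal 'c', then the literal '0f' (non-capturing group); then a word character, then any character except [ml3b] (captured).
Scanning left to right: at [2:9] match 'scc0fU2', groups = ('s', 'U2'); at [12:19] match 'scc0fZ ', groups = ('s', 'Z '); at [22:29] match 'scc0ff2', groups = ('s', 'f2').
With 2 capturing groups, `findall` returns a 2-tuple per match.

[('s', 'U2'), ('s', 'Z '), ('s', 'f2')]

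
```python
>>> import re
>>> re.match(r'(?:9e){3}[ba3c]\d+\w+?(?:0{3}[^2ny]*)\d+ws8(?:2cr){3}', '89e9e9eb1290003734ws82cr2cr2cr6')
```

None

With `match`, the pattern is implicitly anchored at the beginning.
Here position 0 doesn't satisfy it, so the call returns None.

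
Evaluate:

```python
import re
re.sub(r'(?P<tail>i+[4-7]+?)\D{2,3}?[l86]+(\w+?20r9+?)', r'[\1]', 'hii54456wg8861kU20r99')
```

'h[ii54456]9'

This matches one or more of a literal 'i', then one or more of a character in [4-7] (lazy) (captured as 'tail'); then 2 to 3 of a non-digit (lazy); then one or more of one of [l86]; then one or more of a word character (lazy), then the literal '20r', then one or more of the literal '9' (lazy) (captured).
Because the quantifier is non-greedy, it stops expanding at the earliest point where the rest of the pattern can succeed.
Matches: at [1:20] → 'ii54456wg8861kU20r9'.
`\1` in the replacement pulls in group 1's text for each match.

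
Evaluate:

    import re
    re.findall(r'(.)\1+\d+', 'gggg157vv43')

['g', 'v']

A backreference is literal: `\1` must see the identical characters the first group matched.
One capturing group, so `findall` returns just the captured substring from each match — 2 in all.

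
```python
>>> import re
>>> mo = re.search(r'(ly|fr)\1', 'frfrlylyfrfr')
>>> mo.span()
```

The backreference `\1` re-matches whatever the first group consumed, character for character.
The match spans [0:4] → 'frfr'.

(0, 4)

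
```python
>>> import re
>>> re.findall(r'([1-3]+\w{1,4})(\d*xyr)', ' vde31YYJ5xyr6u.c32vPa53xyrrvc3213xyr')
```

[('31YYJ5', 'xyr'), ('32vPa5', '3xyr'), ('3213', 'xyr')]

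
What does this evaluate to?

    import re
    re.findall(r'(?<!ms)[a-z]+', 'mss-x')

The negative lookahead/lookbehind blocks any match where the forbidden context is present.
Walking the string: at [0:3] → 'mss'; at [4:5] → 'x'.
No capturing groups, so `findall` returns the 2 full match strings.

['mss', 'x']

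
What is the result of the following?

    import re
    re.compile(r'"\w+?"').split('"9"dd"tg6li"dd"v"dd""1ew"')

`split` removes every match and returns the 5 fragments in between.

['', 'dd', 'dd', 'dd"', '']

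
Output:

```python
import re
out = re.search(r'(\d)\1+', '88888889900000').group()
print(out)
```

`\1` has to match the exact text group 1 already captured.
Unlike `match`, `search` isn't anchored — it looks for the pattern anywhere in the string.
The match spans [0:7] → '8888888'.
Captured: group 1 = '8'.

8888888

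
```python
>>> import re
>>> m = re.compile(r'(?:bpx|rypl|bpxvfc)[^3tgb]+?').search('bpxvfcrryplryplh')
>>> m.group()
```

'bpxv'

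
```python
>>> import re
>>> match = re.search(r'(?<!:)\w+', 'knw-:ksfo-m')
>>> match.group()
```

The negative lookahead/lookbehind blocks any match where the forbidden context is present.
The match spans [0:3] → 'knw'.

'knw'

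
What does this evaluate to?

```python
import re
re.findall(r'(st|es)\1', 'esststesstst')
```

['st', 'st']

After group 1 captures some text, `\1` only succeeds where that same text appears again.
Walking the string: at [2:6] match 'stst', group 1 = 'st'; at [8:12] match 'stst', group 1 = 'st'.
With a single group, `findall` returns only what that group captured — 2 items.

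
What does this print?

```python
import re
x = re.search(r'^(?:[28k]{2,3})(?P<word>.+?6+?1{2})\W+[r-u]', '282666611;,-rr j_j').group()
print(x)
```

282666611;,-r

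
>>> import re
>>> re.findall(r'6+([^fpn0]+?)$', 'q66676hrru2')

Pattern: one or more of a literal '6'; then one or more of any character except [fpn0] (lazy) (captured); then anchored at the end.
Scanning left to right: at [1:11] match '66676hrru2', group 1 = '76hrru2'.
One capturing group, so `findall` returns just the captured substring from the one match — 1 in all.

['76hrru2']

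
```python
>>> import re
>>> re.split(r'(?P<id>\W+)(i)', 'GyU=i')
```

The pattern matches one or more of a non-word character (captured as 'id'); then a literal 'i' (captured).
Matches to split on: at [3:5] → '=i'.
With a capturing group present, the delimiter's captured portion is kept in the result list.

['GyU', '=', 'i', '']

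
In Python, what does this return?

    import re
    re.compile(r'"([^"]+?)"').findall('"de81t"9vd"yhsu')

['de81t']

Matches: at [0:7] match '"de81t"', group 1 = 'de81t'.
Because there's exactly one group, `findall` drops the full match and keeps group 1 from the one hit.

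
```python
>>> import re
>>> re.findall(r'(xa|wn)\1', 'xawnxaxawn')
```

A backreference is literal: `\1` must see the identical characters the first group matched.
Matches: at [4:8] match 'xaxa', group 1 = 'xa'.
One capturing group, so `findall` returns just the captured substring from the one match — 1 in all.

['xa']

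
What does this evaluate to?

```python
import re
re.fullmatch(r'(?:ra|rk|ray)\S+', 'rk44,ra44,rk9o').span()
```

For `fullmatch`, every character of the input must be accounted for by the pattern.
The match spans [0:14] → 'rk44,ra44,rk9o'.

(0, 14)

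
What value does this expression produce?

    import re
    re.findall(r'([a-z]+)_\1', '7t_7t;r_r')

`\1` is not a pattern — it's the concrete string captured by group 1, re-applied verbatim.
Walking the string: at [6:9] match 'r_r', group 1 = 'r'.
`findall` collects group 1 from the one match (1 total).

['r']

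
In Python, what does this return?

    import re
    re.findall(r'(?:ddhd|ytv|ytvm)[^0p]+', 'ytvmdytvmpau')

['ytvmdytvm']

No capturing groups, so `findall` returns the 1 full match string.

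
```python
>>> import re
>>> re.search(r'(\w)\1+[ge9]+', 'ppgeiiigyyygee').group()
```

'ppge'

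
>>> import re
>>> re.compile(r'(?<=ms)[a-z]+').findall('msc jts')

Because the assertion is zero-width, the text it checks is not consumed and won't appear in the result.
Scanning left to right: at [2:3] → 'c'.
With no groups in the pattern, `findall` gives back each whole match — 1 here.

['c']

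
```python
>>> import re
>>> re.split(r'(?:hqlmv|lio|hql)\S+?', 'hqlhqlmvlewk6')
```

['', 'qlmvlewk6']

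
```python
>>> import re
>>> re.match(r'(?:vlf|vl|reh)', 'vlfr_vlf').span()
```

(0, 3)

`match` is anchored at position 0; if the pattern doesn't fit there, it returns None.
The match spans [0:3] → 'vlf'.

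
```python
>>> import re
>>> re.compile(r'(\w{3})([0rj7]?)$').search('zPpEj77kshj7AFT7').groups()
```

The pattern matches exactly 3 of a word character (captured); then optionally one of [0rj7] (captured); then anchored at the end.
`search` walks the string left to right and returns the first match it finds.
The match spans [12:16] → 'AFT7'.
Captured: group 1 = 'AFT', group 2 = '7'.

('AFT', '7')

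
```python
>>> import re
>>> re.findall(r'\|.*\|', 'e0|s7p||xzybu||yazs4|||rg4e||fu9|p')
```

['|s7p||xzybu||yazs4|||rg4e||fu9|']

Scanning left to right: at [2:33] → '|s7p||xzybu||yazs4|||rg4e||fu9|'.
No capturing groups, so `findall` returns the 1 full match string.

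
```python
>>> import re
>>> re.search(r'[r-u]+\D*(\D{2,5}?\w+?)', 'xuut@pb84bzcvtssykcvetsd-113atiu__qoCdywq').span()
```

The match spans [1:8] → 'uut@pb8'.

(1, 8)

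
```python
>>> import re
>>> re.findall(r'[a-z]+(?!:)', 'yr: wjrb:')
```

['y', 'wjr']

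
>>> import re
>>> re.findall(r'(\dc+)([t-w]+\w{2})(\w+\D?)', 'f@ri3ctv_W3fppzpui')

This matches a digit, then one or more of a literal 'c' (captured); then one or more of a character in [t-w], then exactly 2 of a word character (captured); then one or more of a word character, then optionally a non-digit (captured).
Walking the string: at [4:18] match '3ctv_W3fppzpui', groups = ('3c', 'tv_W', '3fppzpui').
With 3 capturing groups, `findall` returns a 3-tuple per match.

[('3c', 'tv_W', '3fppzpui')]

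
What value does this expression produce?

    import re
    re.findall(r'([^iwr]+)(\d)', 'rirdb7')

[('db', '7')]

Pattern: one or more of any character except [iwr] (captured); then a digit (captured).
Matches: at [3:6] match 'db7', groups = ('db', '7').
2 groups means the one result is a tuple of 2 captured strings — 1 here.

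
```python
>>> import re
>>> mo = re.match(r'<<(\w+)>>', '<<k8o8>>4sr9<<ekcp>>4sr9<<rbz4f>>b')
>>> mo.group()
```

'<<k8o8>>'

`re.match` only tries the pattern at the start of the string.
The match spans [0:8] → '<<k8o8>>'.
Captured: group 1 = 'k8o8'.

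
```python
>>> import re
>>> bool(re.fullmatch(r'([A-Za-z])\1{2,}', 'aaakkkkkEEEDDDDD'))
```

After group 1 captures some text, `\1` only succeeds where that same text appears again.
`re.fullmatch` is like wrapping the pattern in `^…$` (in single-line mode).
Here the string isn't matched end-to-end, so the call returns None, and `bool(None)` is False.

False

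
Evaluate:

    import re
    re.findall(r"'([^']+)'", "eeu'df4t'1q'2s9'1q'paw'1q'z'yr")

['df4t', '2s9', 'paw', 'z']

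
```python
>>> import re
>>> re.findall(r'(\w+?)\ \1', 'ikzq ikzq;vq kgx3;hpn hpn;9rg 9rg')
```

['ikzq', 'hpn', '9rg']

`\1` is not a pattern — it's the concrete string captured by group 1, re-applied verbatim.
With a single group, `findall` returns only what that group captured — 3 items.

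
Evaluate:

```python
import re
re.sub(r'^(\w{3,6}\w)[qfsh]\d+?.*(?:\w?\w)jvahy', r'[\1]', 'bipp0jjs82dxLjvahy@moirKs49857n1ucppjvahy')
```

'[bipp0jj]'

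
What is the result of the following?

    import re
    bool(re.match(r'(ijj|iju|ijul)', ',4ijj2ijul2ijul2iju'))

False

`re.match` won't scan ahead — the pattern has to work from the very first character.
Here position 0 doesn't satisfy it, so the call returns None, and `bool(None)` is False.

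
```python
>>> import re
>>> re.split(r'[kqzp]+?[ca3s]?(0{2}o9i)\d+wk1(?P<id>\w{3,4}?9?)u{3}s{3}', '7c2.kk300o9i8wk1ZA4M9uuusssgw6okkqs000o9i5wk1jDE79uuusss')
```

['7c2.', '00o9i', 'ZA4M9', 'gw6okkqs000o9i5wk1jDE79uuusss']

Pattern: one or more of one of [kqzp] (lazy), then optionally one of [ca3s]; then exactly 2 of the literal '0', then the literal 'o9i' (captured); then one or more of a digit, then the literal 'wk1'; then 3 to 4 of a word character (lazy), then optionally the literal '9' (captured as 'id'); then exactly 3 of the literal 'u', then exactly 3 of a literal 's'.
Matches to split on: at [4:27] → 'kk300o9i8wk1ZA4M9uuusss'.
The group in the pattern means `split` returns the separators' captures alongside the pieces.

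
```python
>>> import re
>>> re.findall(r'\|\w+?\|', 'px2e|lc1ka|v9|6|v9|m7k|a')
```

Walking the string: at [4:11] → '|lc1ka|'; at [13:16] → '|6|'; at [18:23] → '|m7k|'.
With no groups in the pattern, `findall` gives back each whole match — 3 here.

['|lc1ka|', '|6|', '|m7k|']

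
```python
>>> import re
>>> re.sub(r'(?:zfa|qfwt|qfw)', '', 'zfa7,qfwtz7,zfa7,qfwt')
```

Alternation tries branches left to right and keeps the first one that lets the overall match succeed at that position.
Every occurrence is swapped for ''.

'7,z7,7,'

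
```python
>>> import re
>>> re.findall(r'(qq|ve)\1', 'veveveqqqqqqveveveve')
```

['ve', 'qq', 've', 've']

The backreference `\1` re-matches whatever the first group consumed, character for character.
Because there's exactly one group, `findall` drops the full match and keeps group 1 from each hit.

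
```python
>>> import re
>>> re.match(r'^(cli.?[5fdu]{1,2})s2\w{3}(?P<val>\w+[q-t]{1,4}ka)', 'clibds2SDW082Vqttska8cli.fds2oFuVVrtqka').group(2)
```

'082Vqttska'

The pattern matches anchored at the start of the string; then the literal 'cli', then optionally any character, then 1 to 2 of one of [5fdu] (captured); then the literal 's2', then exactly 3 of a word character; then one or more of a word character, then 1 to 4 of a character in [q-t], then the literal 'ka' (captured as 'val').
`re.match` only tries the pattern at the start of the string.
The match spans [0:20] → 'clibds2SDW082Vqttska'.
Captured: group 1 = 'clibd', group 2 = '082Vqttska'.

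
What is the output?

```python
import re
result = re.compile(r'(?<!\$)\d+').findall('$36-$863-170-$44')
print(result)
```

`(?!…)`/`(?<!…)` only lets a position through if the neighbouring text does NOT match; no characters are consumed.
Matches: at [2:3] → '6'; at [6:8] → '63'; at [9:12] → '170'; at [15:16] → '4'.
No capturing groups, so `findall` returns the 4 full match strings.

['6', '63', '170', '4']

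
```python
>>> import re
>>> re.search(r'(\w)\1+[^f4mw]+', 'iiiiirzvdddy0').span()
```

`\1` has to match the exact text group 1 already captured.
The match spans [0:13] → 'iiiiirzvdddy0'.

(0, 13)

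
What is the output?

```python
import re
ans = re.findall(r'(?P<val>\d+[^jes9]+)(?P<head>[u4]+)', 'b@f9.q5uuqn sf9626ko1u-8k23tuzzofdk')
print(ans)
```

[('9.q5u', 'u'), ('9626ko1u-8k23t', 'u')]

Pattern: one or more of a digit, then one or more of any character except [jes9] (captured as 'val'); then one or more of one of [u4] (captured as 'head').
Walking the string: at [3:9] match '9.q5uu', groups = ('9.q5u', 'u'); at [14:29] match '9626ko1u-8k23tu', groups = ('9626ko1u-8k23t', 'u').
2 groups means each result is a tuple of 2 captured strings — 2 here.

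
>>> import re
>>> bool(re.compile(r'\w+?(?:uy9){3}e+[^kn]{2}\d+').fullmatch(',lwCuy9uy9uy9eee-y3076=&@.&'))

False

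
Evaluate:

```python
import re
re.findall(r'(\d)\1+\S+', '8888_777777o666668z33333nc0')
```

['8']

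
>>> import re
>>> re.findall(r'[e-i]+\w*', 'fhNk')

['fhNk']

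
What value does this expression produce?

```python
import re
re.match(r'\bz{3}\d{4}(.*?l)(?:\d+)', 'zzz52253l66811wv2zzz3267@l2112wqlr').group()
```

'zzz52253l66811'

With `match`, the pattern is implicitly anchored at the beginning.
The match spans [0:14] → 'zzz52253l66811'.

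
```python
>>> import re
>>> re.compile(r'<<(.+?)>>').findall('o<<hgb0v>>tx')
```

['hgb0v']

Because there's exactly one group, `findall` drops the full match and keeps group 1 from the one hit.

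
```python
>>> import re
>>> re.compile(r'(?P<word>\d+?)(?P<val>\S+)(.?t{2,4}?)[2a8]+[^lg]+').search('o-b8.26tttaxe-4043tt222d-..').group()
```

The match spans [3:27] → '8.26tttaxe-4043tt222d-..'.

'8.26tttaxe-4043tt222d-..'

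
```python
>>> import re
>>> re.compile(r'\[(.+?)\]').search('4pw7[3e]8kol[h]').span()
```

With the lazy modifier that quantifier settles for the fewest repetitions that let the rest of the pattern succeed (the atoms after it are unaffected and can still be greedy).
Unlike `match`, `search` isn't anchored — it looks for the pattern anywhere in the string.
The match spans [4:8] → '[3e]'.
Captured: group 1 = '3e'.

(4, 8)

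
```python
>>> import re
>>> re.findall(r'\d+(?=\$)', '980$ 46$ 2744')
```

Because the assertion is zero-width, the text it checks is not consumed and won't appear in the result.
Scanning left to right: at [0:3] → '980'; at [5:7] → '46'.
`findall` yields the raw match text (2 of them) because the pattern has no groups.

['980', '46']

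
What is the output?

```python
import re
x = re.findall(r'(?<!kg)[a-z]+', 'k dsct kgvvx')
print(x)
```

`(?!…)`/`(?<!…)` only lets a position through if the neighbouring text does NOT match; no characters are consumed.
Since nothing is captured, `findall` lists the 3 matched substrings directly.

['k', 'dsct', 'kgvvx']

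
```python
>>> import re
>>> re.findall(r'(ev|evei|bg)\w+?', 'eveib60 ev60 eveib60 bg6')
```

['ev', 'ev', 'ev', 'bg']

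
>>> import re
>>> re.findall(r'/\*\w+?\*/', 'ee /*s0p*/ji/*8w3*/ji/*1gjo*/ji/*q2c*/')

['/*s0p*/', '/*8w3*/', '/*1gjo*/', '/*q2c*/']

Matches: at [3:10] → '/*s0p*/'; at [12:19] → '/*8w3*/'; at [21:29] → '/*1gjo*/'; at [31:38] → '/*q2c*/'.
`findall` yields the raw match text (4 of them) because the pattern has no groups.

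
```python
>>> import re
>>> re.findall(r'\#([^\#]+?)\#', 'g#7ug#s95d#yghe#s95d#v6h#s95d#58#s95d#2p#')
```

`findall` collects group 1 from each match (5 total).

['7ug', 'yghe', 'v6h', '58', '2p']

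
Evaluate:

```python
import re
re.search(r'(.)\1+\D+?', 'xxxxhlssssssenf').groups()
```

('x',)

The backreference `\1` re-matches whatever the first group consumed, character for character.
`search` walks the string left to right and returns the first match it finds.
The match spans [0:5] → 'xxxxh'.
Captured: group 1 = 'x'.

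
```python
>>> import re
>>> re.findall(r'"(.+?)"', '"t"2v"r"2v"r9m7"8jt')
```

['t', 'r', 'r9m7']

A non-greedy quantifier consumes as few characters as it can — just enough that the remainder of the pattern still matches from where it stops; whatever follows it matches normally.
With a single group, `findall` returns only what that group captured — 3 items.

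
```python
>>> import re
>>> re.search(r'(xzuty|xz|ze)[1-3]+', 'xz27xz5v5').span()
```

(0, 3)

The match spans [0:3] → 'xz2'.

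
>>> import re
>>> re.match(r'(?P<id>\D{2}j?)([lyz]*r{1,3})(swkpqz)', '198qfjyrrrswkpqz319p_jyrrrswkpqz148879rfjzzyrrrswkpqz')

None

This matches exactly 2 of a non-digit, then optionally the literal 'j' (captured as 'id'); then zero or more of one of [lyz], then 1 to 3 of a literal 'r' (captured); then the literal 's', then the literal 'wk', then the literal 'pqz' (captured).
`match` is anchored at position 0; if the pattern doesn't fit there, it returns None.
Here the string doesn't start with a match, so the call returns None.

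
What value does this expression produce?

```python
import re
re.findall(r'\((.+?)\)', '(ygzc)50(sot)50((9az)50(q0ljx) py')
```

['ygzc', 'sot', '(9az', 'q0ljx']

A `+?`/`*?`/`{m,n}?` starts at its minimum and grows only as far as needed for what follows to match.
`findall` collects group 1 from each match (4 total).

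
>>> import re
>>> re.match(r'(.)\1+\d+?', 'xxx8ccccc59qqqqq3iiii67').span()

(0, 4)

`\1` is not a pattern — it's the concrete string captured by group 1, re-applied verbatim.
`re.match` won't scan ahead — the pattern has to work from the very first character.
The match spans [0:4] → 'xxx8'.
Captured: group 1 = 'x'.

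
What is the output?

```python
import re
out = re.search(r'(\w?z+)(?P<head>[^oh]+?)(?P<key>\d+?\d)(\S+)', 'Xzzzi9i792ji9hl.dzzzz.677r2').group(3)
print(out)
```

79

The match spans [0:27] → 'Xzzzi9i792ji9hl.dzzzz.677r2'.
Captured: group 1 = 'Xzzz', group 2 = 'i9i', group 3 = '79', group 4 = '2ji9hl.dzzzz.677r2'.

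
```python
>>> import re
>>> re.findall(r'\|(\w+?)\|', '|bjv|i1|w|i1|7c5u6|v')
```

['bjv', 'w', '7c5u6']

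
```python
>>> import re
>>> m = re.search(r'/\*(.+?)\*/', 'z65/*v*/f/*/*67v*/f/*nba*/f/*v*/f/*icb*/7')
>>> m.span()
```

(3, 8)

A non-greedy quantifier consumes as few characters as it can — just enough that the remainder of the pattern still matches from where it stops; whatever follows it matches normally.
`re.search` tries every starting position until one works.
The match spans [3:8] → '/*v*/'.
Captured: group 1 = 'v'.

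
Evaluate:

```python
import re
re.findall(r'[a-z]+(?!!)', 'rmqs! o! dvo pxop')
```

['rmq', 'dvo', 'pxop']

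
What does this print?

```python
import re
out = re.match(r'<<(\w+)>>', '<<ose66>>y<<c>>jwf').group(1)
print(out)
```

`match` is anchored at position 0; if the pattern doesn't fit there, it returns None.
The match spans [0:9] → '<<ose66>>'.
Captured: group 1 = 'ose66'.

ose66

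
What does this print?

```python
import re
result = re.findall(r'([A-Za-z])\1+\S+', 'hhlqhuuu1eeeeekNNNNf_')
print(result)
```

['h']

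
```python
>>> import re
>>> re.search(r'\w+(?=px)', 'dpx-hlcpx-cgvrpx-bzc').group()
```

Lookahead/lookbehind check context without consuming it, so the matched span excludes the asserted characters.
`re.search` scans for the first position where the pattern succeeds.
The match spans [0:1] → 'd'.

'd'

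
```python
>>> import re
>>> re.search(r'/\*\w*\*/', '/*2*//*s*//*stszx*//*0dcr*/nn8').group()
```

'/*2*/'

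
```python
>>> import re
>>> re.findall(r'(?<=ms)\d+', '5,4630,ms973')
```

Because the assertion is zero-width, the text it checks is not consumed and won't appear in the result.
Scanning left to right: at [9:12] → '973'.
Since nothing is captured, `findall` lists the 1 matched substring directly.

['973']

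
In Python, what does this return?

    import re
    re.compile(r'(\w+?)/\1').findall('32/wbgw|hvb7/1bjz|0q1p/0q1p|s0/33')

The backreference `\1` re-matches whatever the first group consumed, character for character.
Because there's exactly one group, `findall` drops the full match and keeps group 1 from the one hit.

['0q1p']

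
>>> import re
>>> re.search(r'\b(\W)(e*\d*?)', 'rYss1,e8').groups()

(',', 'e')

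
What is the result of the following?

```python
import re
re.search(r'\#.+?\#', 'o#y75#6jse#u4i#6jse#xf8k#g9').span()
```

(1, 6)

With the lazy modifier that quantifier settles for the fewest repetitions that let the rest of the pattern succeed (the atoms after it are unaffected and can still be greedy).
The match spans [1:6] → '#y75#'.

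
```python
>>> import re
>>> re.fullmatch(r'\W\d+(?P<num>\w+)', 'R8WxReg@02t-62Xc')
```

`re.fullmatch` requires the pattern to consume the entire string.
Here the pattern can't cover the whole string, so the call returns None.

None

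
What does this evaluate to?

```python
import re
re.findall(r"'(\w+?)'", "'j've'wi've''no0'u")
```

['j', 'wi', 'no0']

Matches: at [0:3] match "'j'", group 1 = 'j'; at [5:9] match "'wi'", group 1 = 'wi'; at [12:17] match "'no0'", group 1 = 'no0'.
Because there's exactly one group, `findall` drops the full match and keeps group 1 from each hit.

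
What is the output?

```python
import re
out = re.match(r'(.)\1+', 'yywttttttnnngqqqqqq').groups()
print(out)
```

The backreference `\1` re-matches whatever the first group consumed, character for character.
`match` is anchored at position 0; if the pattern doesn't fit there, it returns None.
The match spans [0:2] → 'yy'.
Captured: group 1 = 'y'.

('y',)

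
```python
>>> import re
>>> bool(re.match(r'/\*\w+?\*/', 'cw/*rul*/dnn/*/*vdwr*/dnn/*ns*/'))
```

False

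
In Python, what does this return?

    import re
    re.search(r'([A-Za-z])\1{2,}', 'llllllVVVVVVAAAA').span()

(0, 6)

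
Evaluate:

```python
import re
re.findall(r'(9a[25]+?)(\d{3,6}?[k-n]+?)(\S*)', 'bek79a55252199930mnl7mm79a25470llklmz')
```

[('9a55252', '199930m', 'nl7mm79a25470llklmz')]

This matches the literal '9a', then one or more of one of [25] (lazy) (captured); then 3 to 6 of a digit (lazy), then one or more of a character in [k-n] (lazy) (captured); then zero or more of a non-whitespace character (captured).
Lazy quantifiers expand one character at a time until the remainder of the pattern can match.
Walking the string: at [4:37] match '9a55252199930mnl7mm79a25470llklmz', groups = ('9a55252', '199930m', 'nl7mm79a25470llklmz').
3 groups means the one result is a tuple of 3 captured strings — 1 here.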